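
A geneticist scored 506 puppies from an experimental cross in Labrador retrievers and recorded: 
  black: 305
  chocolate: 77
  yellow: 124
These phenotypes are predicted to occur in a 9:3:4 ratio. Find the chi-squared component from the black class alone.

Total ratio parts = 16. Expected numbers out of 506:
  black: 506 × 9/16 = 284.625
  chocolate: 506 × 3/16 = 94.875
  yellow: 506 × 4/16 = 126.5
Contribution of black: (305 − 284.625)² / 284.625 = 1.4586

1.459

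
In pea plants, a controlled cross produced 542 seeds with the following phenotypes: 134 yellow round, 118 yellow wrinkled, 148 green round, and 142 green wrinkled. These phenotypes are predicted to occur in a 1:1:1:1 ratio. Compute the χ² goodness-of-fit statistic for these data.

Total ratio parts = 4. Expected numbers out of 542:
  yellow round: 542 × 1/4 = 135.5
  yellow wrinkled: 542 × 1/4 = 135.5
  green round: 542 × 1/4 = 135.5
  green wrinkled: 542 × 1/4 = 135.5
χ² = Σ (O − E)² / E
  yellow round: (134 − 135.5)² / 135.5 = 0.0166
  yellow wrinkled: (118 − 135.5)² / 135.5 = 2.2601
  green round: (148 − 135.5)² / 135.5 = 1.1531
  green wrinkled: (142 − 135.5)² / 135.5 = 0.3118
χ² = 0.0166 + 2.2601 + 1.1531 + 0.3118 = 3.7416 ≈ 3.742

3.742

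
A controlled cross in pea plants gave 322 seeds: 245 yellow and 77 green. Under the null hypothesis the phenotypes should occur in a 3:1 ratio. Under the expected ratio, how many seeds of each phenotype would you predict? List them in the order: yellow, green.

The 3:1 ratio has 4 parts, so with N = 322 the expected counts are:
  yellow: 322 × 3/4 = 241.5
  green: 322 × 1/4 = 80.5

241.5, 80.5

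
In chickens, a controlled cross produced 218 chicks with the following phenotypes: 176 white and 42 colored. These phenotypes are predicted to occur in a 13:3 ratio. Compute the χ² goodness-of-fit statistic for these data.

0.038

Total ratio parts = 16. Expected numbers out of 218:
  white: 218 × 13/16 = 177.125
  colored: 218 × 3/16 = 40.875
χ² = Σ (O − E)² / E
  white: (176 − 177.125)² / 177.125 = 0.0071
  colored: (42 − 40.875)² / 40.875 = 0.0310
χ² = 0.0071 + 0.0310 = 0.0381 ≈ 0.038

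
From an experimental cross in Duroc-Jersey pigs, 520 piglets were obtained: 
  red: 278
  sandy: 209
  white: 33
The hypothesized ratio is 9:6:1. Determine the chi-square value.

1.732

Expected counts for N = 520 under a 9:6:1 ratio (total parts = 16):
  red: 520 × 9/16 = 292.5
  sandy: 520 × 6/16 = 195
  white: 520 × 1/16 = 32.5
χ² = Σ (O − E)² / E
  red: (278 − 292.5)² / 292.5 = 0.7188
  sandy: (209 − 195)² / 195 = 1.0051
  white: (33 − 32.5)² / 32.5 = 0.0077
χ² = 0.7188 + 1.0051 + 0.0077 = 1.7316 ≈ 1.732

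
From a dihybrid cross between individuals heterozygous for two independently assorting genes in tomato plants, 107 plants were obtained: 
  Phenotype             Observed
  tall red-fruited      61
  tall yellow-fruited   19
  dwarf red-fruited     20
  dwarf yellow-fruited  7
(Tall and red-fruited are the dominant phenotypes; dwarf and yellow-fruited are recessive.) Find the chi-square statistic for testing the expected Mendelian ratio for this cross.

0.082

A dihybrid F₂ with independent assortment and complete dominance at both loci gives a 9:3:3:1 phenotypic ratio.
Under the 9:3:3:1 hypothesis (Σ ratio = 16, N = 107):
  tall red-fruited: 107 × 9/16 = 60.1875
  tall yellow-fruited: 107 × 3/16 = 20.0625
  dwarf red-fruited: 107 × 3/16 = 20.0625
  dwarf yellow-fruited: 107 × 1/16 = 6.6875
χ² = Σ (O − E)² / E
  tall red-fruited: (61 − 60.1875)² / 60.1875 = 0.0110
  tall yellow-fruited: (19 − 20.0625)² / 20.0625 = 0.0563
  dwarf red-fruited: (20 − 20.0625)² / 20.0625 = 0.0002
  dwarf yellow-fruited: (7 − 6.6875)² / 6.6875 = 0.0146
χ² = 0.0110 + 0.0563 + 0.0002 + 0.0146 = 0.0821 ≈ 0.082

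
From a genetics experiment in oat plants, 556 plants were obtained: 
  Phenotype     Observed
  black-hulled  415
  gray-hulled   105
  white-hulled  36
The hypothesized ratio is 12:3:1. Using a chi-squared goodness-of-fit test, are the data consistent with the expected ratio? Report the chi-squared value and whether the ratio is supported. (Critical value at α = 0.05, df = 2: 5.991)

0.060; consistent

Total ratio parts = 16. Expected numbers out of 556:
  black-hulled: 556 × 12/16 = 417
  gray-hulled: 556 × 3/16 = 104.25
  white-hulled: 556 × 1/16 = 34.75
χ² = Σ (O − E)² / E
  black-hulled: (415 − 417)² / 417 = 0.0096
  gray-hulled: (105 − 104.25)² / 104.25 = 0.0054
  white-hulled: (36 − 34.75)² / 34.75 = 0.0450
χ² = 0.0096 + 0.0054 + 0.0450 = 0.060
Degrees of freedom = 3 − 1 = 2; critical value at α = 0.05 is 5.991.
Since 0.060 < 5.991, we fail to reject the null hypothesis — the data are consistent with the 12:3:1 ratio.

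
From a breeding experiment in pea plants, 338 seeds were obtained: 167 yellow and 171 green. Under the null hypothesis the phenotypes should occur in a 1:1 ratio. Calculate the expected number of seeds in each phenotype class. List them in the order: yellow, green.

169, 169

Total ratio parts = 2. Expected numbers out of 338:
  yellow: 338 × 1/2 = 169
  green: 338 × 1/2 = 169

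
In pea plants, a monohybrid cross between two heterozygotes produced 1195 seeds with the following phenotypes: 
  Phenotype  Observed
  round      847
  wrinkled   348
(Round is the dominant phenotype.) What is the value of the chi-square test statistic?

For a monohybrid cross between heterozygotes with complete dominance, the expected phenotypic ratio is 3:1.
Total ratio parts = 4. Expected numbers out of 1195:
  round: 1195 × 3/4 = 896.25
  wrinkled: 1195 × 1/4 = 298.75
χ² = Σ (O − E)² / E
  round: (847 − 896.25)² / 896.25 = 2.7063
  wrinkled: (348 − 298.75)² / 298.75 = 8.1190
χ² = 2.7063 + 8.1190 = 10.8253 ≈ 10.825

10.825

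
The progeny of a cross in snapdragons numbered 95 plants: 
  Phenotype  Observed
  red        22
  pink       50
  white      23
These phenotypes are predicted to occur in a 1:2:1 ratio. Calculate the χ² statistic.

0.284

Under the 1:2:1 hypothesis (Σ ratio = 4, N = 95):
  red: 95 × 1/4 = 23.75
  pink: 95 × 2/4 = 47.5
  white: 95 × 1/4 = 23.75
χ² = Σ (O − E)² / E
  red: (22 − 23.75)² / 23.75 = 0.1289
  pink: (50 − 47.5)² / 47.5 = 0.1316
  white: (23 − 23.75)² / 23.75 = 0.0237
χ² = 0.1289 + 0.1316 + 0.0237 = 0.2842 ≈ 0.284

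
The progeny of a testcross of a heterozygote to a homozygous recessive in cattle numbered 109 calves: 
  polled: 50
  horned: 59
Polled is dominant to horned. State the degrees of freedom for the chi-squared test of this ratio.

A testcross of a heterozygote (Aa × aa) gives a 1:1 phenotypic ratio.
A goodness-of-fit test with 2 phenotype classes has df = 2 − 1 = 1.

1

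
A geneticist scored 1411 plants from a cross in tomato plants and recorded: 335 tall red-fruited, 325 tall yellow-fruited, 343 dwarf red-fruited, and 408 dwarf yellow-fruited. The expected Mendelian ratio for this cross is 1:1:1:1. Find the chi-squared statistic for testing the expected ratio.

Expected counts for N = 1411 under a 1:1:1:1 ratio (total parts = 4):
  tall red-fruited: 1411 × 1/4 = 352.75
  tall yellow-fruited: 1411 × 1/4 = 352.75
  dwarf red-fruited: 1411 × 1/4 = 352.75
  dwarf yellow-fruited: 1411 × 1/4 = 352.75
χ² = Σ (O − E)² / E
  tall red-fruited: (335 − 352.75)² / 352.75 = 0.8932
  tall yellow-fruited: (325 − 352.75)² / 352.75 = 2.1830
  dwarf red-fruited: (343 − 352.75)² / 352.75 = 0.2695
  dwarf yellow-fruited: (408 − 352.75)² / 352.75 = 8.6536
χ² = 0.8932 + 2.1830 + 0.2695 + 8.6536 = 11.9993 ≈ 11.999

11.999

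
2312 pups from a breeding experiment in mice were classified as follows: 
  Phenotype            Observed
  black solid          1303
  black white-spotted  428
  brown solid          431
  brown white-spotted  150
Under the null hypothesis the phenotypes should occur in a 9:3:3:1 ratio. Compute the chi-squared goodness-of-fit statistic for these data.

0.298

Total ratio parts = 16. Expected numbers out of 2312:
  black solid: 2312 × 9/16 = 1300.5
  black white-spotted: 2312 × 3/16 = 433.5
  brown solid: 2312 × 3/16 = 433.5
  brown white-spotted: 2312 × 1/16 = 144.5
χ² = Σ (O − E)² / E
  black solid: (1303 − 1300.5)² / 1300.5 = 0.0048
  black white-spotted: (428 − 433.5)² / 433.5 = 0.0698
  brown solid: (431 − 433.5)² / 433.5 = 0.0144
  brown white-spotted: (150 − 144.5)² / 144.5 = 0.2093
χ² = 0.0048 + 0.0698 + 0.0144 + 0.2093 = 0.2983 ≈ 0.298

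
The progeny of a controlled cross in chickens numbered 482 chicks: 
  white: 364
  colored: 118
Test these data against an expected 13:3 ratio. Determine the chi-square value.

10.393

Expected counts for N = 482 under a 13:3 ratio (total parts = 16):
  white: 482 × 13/16 = 391.625
  colored: 482 × 3/16 = 90.375
χ² = Σ (O − E)² / E
  white: (364 − 391.625)² / 391.625 = 1.9487
  colored: (118 − 90.375)² / 90.375 = 8.4442
χ² = 1.9487 + 8.4442 = 10.3929 ≈ 10.393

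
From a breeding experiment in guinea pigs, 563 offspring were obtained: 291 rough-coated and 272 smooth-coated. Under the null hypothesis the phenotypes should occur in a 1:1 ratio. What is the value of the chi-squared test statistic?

0.641

Under the 1:1 hypothesis (Σ ratio = 2, N = 563):
  rough-coated: 563 × 1/2 = 281.5
  smooth-coated: 563 × 1/2 = 281.5
χ² = Σ (O − E)² / E
  rough-coated: (291 − 281.5)² / 281.5 = 0.3206
  smooth-coated: (272 − 281.5)² / 281.5 = 0.3206
χ² = 0.3206 + 0.3206 = 0.6412 ≈ 0.641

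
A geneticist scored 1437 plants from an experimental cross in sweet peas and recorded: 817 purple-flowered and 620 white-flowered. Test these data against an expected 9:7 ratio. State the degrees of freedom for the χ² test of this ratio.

A goodness-of-fit test with 2 phenotype classes has df = 2 − 1 = 1.

1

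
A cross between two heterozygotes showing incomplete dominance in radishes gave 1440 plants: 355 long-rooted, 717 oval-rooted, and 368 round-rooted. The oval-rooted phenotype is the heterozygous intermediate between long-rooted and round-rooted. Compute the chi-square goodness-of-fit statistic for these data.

With incomplete dominance, a heterozygote × heterozygote cross gives a 1:2:1 phenotypic ratio.
Total ratio parts = 4. Expected numbers out of 1440:
  long-rooted: 1440 × 1/4 = 360
  oval-rooted: 1440 × 2/4 = 720
  round-rooted: 1440 × 1/4 = 360
χ² = Σ (O − E)² / E
  long-rooted: (355 − 360)² / 360 = 0.0694
  oval-rooted: (717 − 720)² / 720 = 0.0125
  round-rooted: (368 − 360)² / 360 = 0.1778
χ² = 0.0694 + 0.0125 + 0.1778 = 0.2597 ≈ 0.260

0.260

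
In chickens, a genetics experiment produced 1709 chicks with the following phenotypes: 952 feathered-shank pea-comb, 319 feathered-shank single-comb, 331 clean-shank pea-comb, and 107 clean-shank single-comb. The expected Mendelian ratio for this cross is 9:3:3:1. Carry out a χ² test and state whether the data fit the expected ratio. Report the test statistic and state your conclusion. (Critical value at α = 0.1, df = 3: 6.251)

0.445; consistent

Expected counts for N = 1709 under a 9:3:3:1 ratio (total parts = 16):
  feathered-shank pea-comb: 1709 × 9/16 = 961.3125
  feathered-shank single-comb: 1709 × 3/16 = 320.4375
  clean-shank pea-comb: 1709 × 3/16 = 320.4375
  clean-shank single-comb: 1709 × 1/16 = 106.8125
χ² = Σ (O − E)² / E
  feathered-shank pea-comb: (952 − 961.3125)² / 961.3125 = 0.0902
  feathered-shank single-comb: (319 − 320.4375)² / 320.4375 = 0.0064
  clean-shank pea-comb: (331 − 320.4375)² / 320.4375 = 0.3482
  clean-shank single-comb: (107 − 106.8125)² / 106.8125 = 0.0003
χ² = 0.0902 + 0.0064 + 0.3482 + 0.0003 = 0.4451 ≈ 0.445
Degrees of freedom = 4 − 1 = 3; critical value at α = 0.1 is 6.251.
Since 0.445 < 6.251, we fail to reject the null hypothesis — the data are consistent with the 9:3:3:1 ratio.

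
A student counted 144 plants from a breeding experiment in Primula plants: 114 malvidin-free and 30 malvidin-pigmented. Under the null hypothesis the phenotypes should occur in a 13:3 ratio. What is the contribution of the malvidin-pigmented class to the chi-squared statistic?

Under the 13:3 hypothesis (Σ ratio = 16, N = 144):
  malvidin-free: 144 × 13/16 = 117
  malvidin-pigmented: 144 × 3/16 = 27
Contribution of malvidin-pigmented: (30 − 27)² / 27 = 0.3333

0.333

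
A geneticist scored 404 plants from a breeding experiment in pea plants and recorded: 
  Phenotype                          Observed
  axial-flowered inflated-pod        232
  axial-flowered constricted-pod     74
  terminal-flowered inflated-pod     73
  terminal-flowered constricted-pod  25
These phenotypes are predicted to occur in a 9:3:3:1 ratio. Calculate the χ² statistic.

0.242

Total ratio parts = 16. Expected numbers out of 404:
  axial-flowered inflated-pod: 404 × 9/16 = 227.25
  axial-flowered constricted-pod: 404 × 3/16 = 75.75
  terminal-flowered inflated-pod: 404 × 3/16 = 75.75
  terminal-flowered constricted-pod: 404 × 1/16 = 25.25
χ² = Σ (O − E)² / E
  axial-flowered inflated-pod: (232 − 227.25)² / 227.25 = 0.0993
  axial-flowered constricted-pod: (74 − 75.75)² / 75.75 = 0.0404
  terminal-flowered inflated-pod: (73 − 75.75)² / 75.75 = 0.0998
  terminal-flowered constricted-pod: (25 − 25.25)² / 25.25 = 0.0025
χ² = 0.0993 + 0.0404 + 0.0998 + 0.0025 = 0.242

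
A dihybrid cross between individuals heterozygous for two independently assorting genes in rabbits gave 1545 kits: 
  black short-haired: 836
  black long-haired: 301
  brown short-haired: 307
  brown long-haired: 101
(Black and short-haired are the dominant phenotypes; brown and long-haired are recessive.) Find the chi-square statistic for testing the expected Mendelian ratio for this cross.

2.938

A dihybrid F₂ with independent assortment and complete dominance at both loci gives a 9:3:3:1 phenotypic ratio.
The 9:3:3:1 ratio has 16 parts, so with N = 1545 the expected counts are:
  black short-haired: 1545 × 9/16 = 869.0625
  black long-haired: 1545 × 3/16 = 289.6875
  brown short-haired: 1545 × 3/16 = 289.6875
  brown long-haired: 1545 × 1/16 = 96.5625
χ² = Σ (O − E)² / E
  black short-haired: (836 − 869.0625)² / 869.0625 = 1.2578
  black long-haired: (301 − 289.6875)² / 289.6875 = 0.4418
  brown short-haired: (307 − 289.6875)² / 289.6875 = 1.0346
  brown long-haired: (101 − 96.5625)² / 96.5625 = 0.2039
χ² = 1.2578 + 0.4418 + 1.0346 + 0.2039 = 2.9381 ≈ 2.938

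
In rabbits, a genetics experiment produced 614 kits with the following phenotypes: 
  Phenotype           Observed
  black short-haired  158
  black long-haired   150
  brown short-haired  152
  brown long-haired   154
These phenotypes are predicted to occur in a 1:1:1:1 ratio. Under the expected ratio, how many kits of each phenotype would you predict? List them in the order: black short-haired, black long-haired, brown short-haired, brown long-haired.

153.5, 153.5, 153.5, 153.5

Under the 1:1:1:1 hypothesis (Σ ratio = 4, N = 614):
  black short-haired: 614 × 1/4 = 153.5
  black long-haired: 614 × 1/4 = 153.5
  brown short-haired: 614 × 1/4 = 153.5
  brown long-haired: 614 × 1/4 = 153.5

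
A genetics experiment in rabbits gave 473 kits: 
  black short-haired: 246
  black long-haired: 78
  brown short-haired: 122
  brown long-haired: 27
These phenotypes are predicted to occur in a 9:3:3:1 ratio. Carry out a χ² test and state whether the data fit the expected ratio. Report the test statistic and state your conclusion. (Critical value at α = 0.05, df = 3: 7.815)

Total ratio parts = 16. Expected numbers out of 473:
  black short-haired: 473 × 9/16 = 266.0625
  black long-haired: 473 × 3/16 = 88.6875
  brown short-haired: 473 × 3/16 = 88.6875
  brown long-haired: 473 × 1/16 = 29.5625
χ² = Σ (O − E)² / E
  black short-haired: (246 − 266.0625)² / 266.0625 = 1.5128
  black long-haired: (78 − 88.6875)² / 88.6875 = 1.2879
  brown short-haired: (122 − 88.6875)² / 88.6875 = 12.5127
  brown long-haired: (27 − 29.5625)² / 29.5625 = 0.2221
χ² = 1.5128 + 1.2879 + 12.5127 + 0.2221 = 15.5355 ≈ 15.536
Degrees of freedom = 4 − 1 = 3; critical value at α = 0.05 is 7.815.
Since 15.536 > 7.815, we reject the null hypothesis — the data do not fit the 9:3:3:1 ratio.

15.536; not consistent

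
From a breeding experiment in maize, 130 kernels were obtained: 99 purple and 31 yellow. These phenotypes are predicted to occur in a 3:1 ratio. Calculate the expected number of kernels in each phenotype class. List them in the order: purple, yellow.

Total ratio parts = 4. Expected numbers out of 130:
  purple: 130 × 3/4 = 97.5
  yellow: 130 × 1/4 = 32.5

97.5, 32.5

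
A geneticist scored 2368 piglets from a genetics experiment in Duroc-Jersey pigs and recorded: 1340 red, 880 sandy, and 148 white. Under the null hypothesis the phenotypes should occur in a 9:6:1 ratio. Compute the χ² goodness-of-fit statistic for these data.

Under the 9:6:1 hypothesis (Σ ratio = 16, N = 2368):
  red: 2368 × 9/16 = 1332
  sandy: 2368 × 6/16 = 888
  white: 2368 × 1/16 = 148
χ² = Σ (O − E)² / E
  red: (1340 − 1332)² / 1332 = 0.0480
  sandy: (880 − 888)² / 888 = 0.0721
  white: (148 − 148)² / 148 = 0.0000
χ² = 0.0480 + 0.0721 + 0.0000 = 0.1201 ≈ 0.120

0.120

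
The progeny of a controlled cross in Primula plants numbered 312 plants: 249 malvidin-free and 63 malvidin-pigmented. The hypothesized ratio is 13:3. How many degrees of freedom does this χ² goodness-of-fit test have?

1

A goodness-of-fit test with 2 phenotype classes has df = 2 − 1 = 1.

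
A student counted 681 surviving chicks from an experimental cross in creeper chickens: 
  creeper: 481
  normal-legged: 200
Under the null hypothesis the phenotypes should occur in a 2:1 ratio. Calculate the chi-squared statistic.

Under the 2:1 hypothesis (Σ ratio = 3, N = 681):
  creeper: 681 × 2/3 = 454
  normal-legged: 681 × 1/3 = 227
χ² = Σ (O − E)² / E
  creeper: (481 − 454)² / 454 = 1.6057
  normal-legged: (200 − 227)² / 227 = 3.2115
χ² = 1.6057 + 3.2115 = 4.8172 ≈ 4.817

4.817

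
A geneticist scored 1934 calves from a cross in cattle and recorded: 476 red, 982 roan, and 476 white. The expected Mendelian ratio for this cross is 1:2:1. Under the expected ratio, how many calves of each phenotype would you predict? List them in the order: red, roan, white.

483.5, 967, 483.5

Expected counts for N = 1934 under a 1:2:1 ratio (total parts = 4):
  red: 1934 × 1/4 = 483.5
  roan: 1934 × 2/4 = 967
  white: 1934 × 1/4 = 483.5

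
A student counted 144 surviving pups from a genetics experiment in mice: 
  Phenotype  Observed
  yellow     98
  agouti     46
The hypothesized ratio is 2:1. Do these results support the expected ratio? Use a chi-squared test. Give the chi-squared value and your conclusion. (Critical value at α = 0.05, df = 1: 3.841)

0.125; consistent

The 2:1 ratio has 3 parts, so with N = 144 the expected counts are:
  yellow: 144 × 2/3 = 96
  agouti: 144 × 1/3 = 48
χ² = Σ (O − E)² / E
  yellow: (98 − 96)² / 96 = 0.0417
  agouti: (46 − 48)² / 48 = 0.0833
χ² = 0.0417 + 0.0833 = 0.125
Degrees of freedom = 2 − 1 = 1; critical value at α = 0.05 is 3.841.
Since 0.125 < 3.841, we fail to reject the null hypothesis — the data are consistent with the 2:1 ratio.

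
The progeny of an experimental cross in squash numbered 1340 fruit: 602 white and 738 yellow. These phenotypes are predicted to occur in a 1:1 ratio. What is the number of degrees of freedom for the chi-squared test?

1

A goodness-of-fit test with 2 phenotype classes has df = 2 − 1 = 1.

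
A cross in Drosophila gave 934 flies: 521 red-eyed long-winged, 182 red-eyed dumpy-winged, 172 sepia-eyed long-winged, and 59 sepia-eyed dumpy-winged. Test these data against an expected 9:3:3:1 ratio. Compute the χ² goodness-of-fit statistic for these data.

The 9:3:3:1 ratio has 16 parts, so with N = 934 the expected counts are:
  red-eyed long-winged: 934 × 9/16 = 525.375
  red-eyed dumpy-winged: 934 × 3/16 = 175.125
  sepia-eyed long-winged: 934 × 3/16 = 175.125
  sepia-eyed dumpy-winged: 934 × 1/16 = 58.375
χ² = Σ (O − E)² / E
  red-eyed long-winged: (521 − 525.375)² / 525.375 = 0.0364
  red-eyed dumpy-winged: (182 − 175.125)² / 175.125 = 0.2699
  sepia-eyed long-winged: (172 − 175.125)² / 175.125 = 0.0558
  sepia-eyed dumpy-winged: (59 − 58.375)² / 58.375 = 0.0067
χ² = 0.0364 + 0.2699 + 0.0558 + 0.0067 = 0.3688 ≈ 0.369

0.369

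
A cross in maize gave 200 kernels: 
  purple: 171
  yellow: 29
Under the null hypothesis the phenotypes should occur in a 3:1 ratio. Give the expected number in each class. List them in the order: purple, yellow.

150, 50

The 3:1 ratio has 4 parts, so with N = 200 the expected counts are:
  purple: 200 × 3/4 = 150
  yellow: 200 × 1/4 = 50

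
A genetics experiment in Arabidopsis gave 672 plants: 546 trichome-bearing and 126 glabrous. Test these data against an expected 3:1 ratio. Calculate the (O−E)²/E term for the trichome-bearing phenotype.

Total ratio parts = 4. Expected numbers out of 672:
  trichome-bearing: 672 × 3/4 = 504
  glabrous: 672 × 1/4 = 168
Contribution of trichome-bearing: (546 − 504)² / 504 = 3.5000

3.500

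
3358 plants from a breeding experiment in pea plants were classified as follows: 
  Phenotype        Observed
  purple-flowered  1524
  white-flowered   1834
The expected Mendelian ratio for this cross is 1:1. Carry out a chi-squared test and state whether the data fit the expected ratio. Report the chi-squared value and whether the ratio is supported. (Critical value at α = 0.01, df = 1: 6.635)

28.618; not consistent

Under the 1:1 hypothesis (Σ ratio = 2, N = 3358):
  purple-flowered: 3358 × 1/2 = 1679
  white-flowered: 3358 × 1/2 = 1679
χ² = Σ (O − E)² / E
  purple-flowered: (1524 − 1679)² / 1679 = 14.3091
  white-flowered: (1834 − 1679)² / 1679 = 14.3091
χ² = 14.3091 + 14.3091 = 28.6182 ≈ 28.618
Degrees of freedom = 2 − 1 = 1; critical value at α = 0.01 is 6.635.
Since 28.618 > 6.635, we reject the null hypothesis — the data do not fit the 1:1 ratio.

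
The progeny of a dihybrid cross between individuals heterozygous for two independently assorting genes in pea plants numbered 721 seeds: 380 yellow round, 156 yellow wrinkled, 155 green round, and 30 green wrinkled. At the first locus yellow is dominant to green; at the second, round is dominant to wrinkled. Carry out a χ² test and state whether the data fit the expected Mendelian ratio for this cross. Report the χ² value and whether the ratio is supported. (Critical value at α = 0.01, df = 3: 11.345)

12.754; not consistent

A dihybrid F₂ with independent assortment and complete dominance at both loci gives a 9:3:3:1 phenotypic ratio.
Expected counts for N = 721 under a 9:3:3:1 ratio (total parts = 16):
  yellow round: 721 × 9/16 = 405.5625
  yellow wrinkled: 721 × 3/16 = 135.1875
  green round: 721 × 3/16 = 135.1875
  green wrinkled: 721 × 1/16 = 45.0625
χ² = Σ (O − E)² / E
  yellow round: (380 − 405.5625)² / 405.5625 = 1.6112
  yellow wrinkled: (156 − 135.1875)² / 135.1875 = 3.2041
  green round: (155 − 135.1875)² / 135.1875 = 2.9036
  green wrinkled: (30 − 45.0625)² / 45.0625 = 5.0348
χ² = 1.6112 + 3.2041 + 2.9036 + 5.0348 = 12.7537 ≈ 12.754
Degrees of freedom = 4 − 1 = 3; critical value at α = 0.01 is 11.345.
Since 12.754 > 11.345, we reject the null hypothesis — the data do not fit the 9:3:3:1 ratio.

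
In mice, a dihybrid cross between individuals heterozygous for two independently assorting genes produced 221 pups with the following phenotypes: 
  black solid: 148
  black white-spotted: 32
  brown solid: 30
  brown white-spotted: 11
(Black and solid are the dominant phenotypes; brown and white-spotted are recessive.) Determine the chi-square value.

A dihybrid F₂ with independent assortment and complete dominance at both loci gives a 9:3:3:1 phenotypic ratio.
Under the 9:3:3:1 hypothesis (Σ ratio = 16, N = 221):
  black solid: 221 × 9/16 = 124.3125
  black white-spotted: 221 × 3/16 = 41.4375
  brown solid: 221 × 3/16 = 41.4375
  brown white-spotted: 221 × 1/16 = 13.8125
χ² = Σ (O − E)² / E
  black solid: (148 − 124.3125)² / 124.3125 = 4.5136
  black white-spotted: (32 − 41.4375)² / 41.4375 = 2.1494
  brown solid: (30 − 41.4375)² / 41.4375 = 3.1570
  brown white-spotted: (11 − 13.8125)² / 13.8125 = 0.5727
χ² = 4.5136 + 2.1494 + 3.1570 + 0.5727 = 10.3927 ≈ 10.393

10.393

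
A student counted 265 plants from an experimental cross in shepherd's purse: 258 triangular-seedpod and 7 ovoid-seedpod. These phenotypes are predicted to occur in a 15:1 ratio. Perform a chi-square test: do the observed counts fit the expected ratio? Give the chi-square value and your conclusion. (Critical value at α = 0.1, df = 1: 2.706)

Expected counts for N = 265 under a 15:1 ratio (total parts = 16):
  triangular-seedpod: 265 × 15/16 = 248.4375
  ovoid-seedpod: 265 × 1/16 = 16.5625
χ² = Σ (O − E)² / E
  triangular-seedpod: (258 − 248.4375)² / 248.4375 = 0.3681
  ovoid-seedpod: (7 − 16.5625)² / 16.5625 = 5.5210
χ² = 0.3681 + 5.5210 = 5.8891 ≈ 5.889
Degrees of freedom = 2 − 1 = 1; critical value at α = 0.1 is 2.706.
Since 5.889 > 2.706, we reject the null hypothesis — the data do not fit the 15:1 ratio.

5.889; not consistent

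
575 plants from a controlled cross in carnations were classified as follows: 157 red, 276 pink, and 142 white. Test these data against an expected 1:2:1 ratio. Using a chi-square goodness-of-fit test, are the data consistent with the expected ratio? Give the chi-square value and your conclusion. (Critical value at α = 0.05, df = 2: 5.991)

1.703; consistent

Under the 1:2:1 hypothesis (Σ ratio = 4, N = 575):
  red: 575 × 1/4 = 143.75
  pink: 575 × 2/4 = 287.5
  white: 575 × 1/4 = 143.75
χ² = Σ (O − E)² / E
  red: (157 − 143.75)² / 143.75 = 1.2213
  pink: (276 − 287.5)² / 287.5 = 0.4600
  white: (142 − 143.75)² / 143.75 = 0.0213
χ² = 1.2213 + 0.4600 + 0.0213 = 1.7026 ≈ 1.703
Degrees of freedom = 3 − 1 = 2; critical value at α = 0.05 is 5.991.
Since 1.703 < 5.991, we fail to reject the null hypothesis — the data are consistent with the 1:2:1 ratio.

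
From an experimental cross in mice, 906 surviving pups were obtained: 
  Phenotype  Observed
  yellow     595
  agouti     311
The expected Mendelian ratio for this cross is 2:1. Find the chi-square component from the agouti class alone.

0.268

The 2:1 ratio has 3 parts, so with N = 906 the expected counts are:
  yellow: 906 × 2/3 = 604
  agouti: 906 × 1/3 = 302
Contribution of agouti: (311 − 302)² / 302 = 0.2682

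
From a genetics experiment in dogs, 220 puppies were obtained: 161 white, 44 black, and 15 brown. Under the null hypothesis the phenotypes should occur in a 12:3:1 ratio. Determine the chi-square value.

Total ratio parts = 16. Expected numbers out of 220:
  white: 220 × 12/16 = 165
  black: 220 × 3/16 = 41.25
  brown: 220 × 1/16 = 13.75
χ² = Σ (O − E)² / E
  white: (161 − 165)² / 165 = 0.0970
  black: (44 − 41.25)² / 41.25 = 0.1833
  brown: (15 − 13.75)² / 13.75 = 0.1136
χ² = 0.0970 + 0.1833 + 0.1136 = 0.3939 ≈ 0.394

0.394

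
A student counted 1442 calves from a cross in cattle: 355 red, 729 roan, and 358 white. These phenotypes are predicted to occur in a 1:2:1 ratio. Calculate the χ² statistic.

0.190

Under the 1:2:1 hypothesis (Σ ratio = 4, N = 1442):
  red: 1442 × 1/4 = 360.5
  roan: 1442 × 2/4 = 721
  white: 1442 × 1/4 = 360.5
χ² = Σ (O − E)² / E
  red: (355 − 360.5)² / 360.5 = 0.0839
  roan: (729 − 721)² / 721 = 0.0888
  white: (358 − 360.5)² / 360.5 = 0.0173
χ² = 0.0839 + 0.0888 + 0.0173 = 0.190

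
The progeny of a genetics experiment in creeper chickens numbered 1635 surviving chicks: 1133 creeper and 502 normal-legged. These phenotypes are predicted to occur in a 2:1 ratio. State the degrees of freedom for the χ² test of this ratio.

A goodness-of-fit test with 2 phenotype classes has df = 2 − 1 = 1.

1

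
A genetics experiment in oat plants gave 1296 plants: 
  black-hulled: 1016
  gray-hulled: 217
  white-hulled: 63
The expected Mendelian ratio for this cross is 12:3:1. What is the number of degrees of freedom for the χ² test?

2

A goodness-of-fit test with 3 phenotype classes has df = 3 − 1 = 2.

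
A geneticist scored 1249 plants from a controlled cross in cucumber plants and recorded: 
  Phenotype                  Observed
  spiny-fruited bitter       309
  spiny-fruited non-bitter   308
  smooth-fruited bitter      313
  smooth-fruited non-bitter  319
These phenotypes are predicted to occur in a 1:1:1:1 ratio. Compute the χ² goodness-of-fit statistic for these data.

0.239

Total ratio parts = 4. Expected numbers out of 1249:
  spiny-fruited bitter: 1249 × 1/4 = 312.25
  spiny-fruited non-bitter: 1249 × 1/4 = 312.25
  smooth-fruited bitter: 1249 × 1/4 = 312.25
  smooth-fruited non-bitter: 1249 × 1/4 = 312.25
χ² = Σ (O − E)² / E
  spiny-fruited bitter: (309 − 312.25)² / 312.25 = 0.0338
  spiny-fruited non-bitter: (308 − 312.25)² / 312.25 = 0.0578
  smooth-fruited bitter: (313 − 312.25)² / 312.25 = 0.0018
  smooth-fruited non-bitter: (319 − 312.25)² / 312.25 = 0.1459
χ² = 0.0338 + 0.0578 + 0.0018 + 0.1459 = 0.2393 ≈ 0.239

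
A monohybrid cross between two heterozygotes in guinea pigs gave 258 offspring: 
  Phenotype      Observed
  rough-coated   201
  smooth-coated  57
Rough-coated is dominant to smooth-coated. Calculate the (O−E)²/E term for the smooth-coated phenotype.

0.872

For a monohybrid cross between heterozygotes with complete dominance, the expected phenotypic ratio is 3:1.
Under the 3:1 hypothesis (Σ ratio = 4, N = 258):
  rough-coated: 258 × 3/4 = 193.5
  smooth-coated: 258 × 1/4 = 64.5
Contribution of smooth-coated: (57 − 64.5)² / 64.5 = 0.8721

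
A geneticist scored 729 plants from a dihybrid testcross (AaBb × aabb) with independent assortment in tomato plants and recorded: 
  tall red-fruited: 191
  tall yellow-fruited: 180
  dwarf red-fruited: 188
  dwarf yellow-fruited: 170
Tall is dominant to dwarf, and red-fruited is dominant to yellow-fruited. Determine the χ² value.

1.453

A dihybrid testcross with independent assortment gives a 1:1:1:1 ratio.
Total ratio parts = 4. Expected numbers out of 729:
  tall red-fruited: 729 × 1/4 = 182.25
  tall yellow-fruited: 729 × 1/4 = 182.25
  dwarf red-fruited: 729 × 1/4 = 182.25
  dwarf yellow-fruited: 729 × 1/4 = 182.25
χ² = Σ (O − E)² / E
  tall red-fruited: (191 − 182.25)² / 182.25 = 0.4201
  tall yellow-fruited: (180 − 182.25)² / 182.25 = 0.0278
  dwarf red-fruited: (188 − 182.25)² / 182.25 = 0.1814
  dwarf yellow-fruited: (170 − 182.25)² / 182.25 = 0.8234
χ² = 0.4201 + 0.0278 + 0.1814 + 0.8234 = 1.4527 ≈ 1.453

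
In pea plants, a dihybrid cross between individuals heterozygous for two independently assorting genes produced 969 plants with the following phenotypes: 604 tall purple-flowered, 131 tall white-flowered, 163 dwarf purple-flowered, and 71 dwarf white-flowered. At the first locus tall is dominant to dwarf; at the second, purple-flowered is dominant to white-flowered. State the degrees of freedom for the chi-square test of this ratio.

A dihybrid F₂ with independent assortment and complete dominance at both loci gives a 9:3:3:1 phenotypic ratio.
A goodness-of-fit test with 4 phenotype classes has df = 4 − 1 = 3.

3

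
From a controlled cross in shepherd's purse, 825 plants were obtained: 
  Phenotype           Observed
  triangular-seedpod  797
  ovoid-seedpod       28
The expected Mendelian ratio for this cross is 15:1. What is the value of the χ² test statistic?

Under the 15:1 hypothesis (Σ ratio = 16, N = 825):
  triangular-seedpod: 825 × 15/16 = 773.4375
  ovoid-seedpod: 825 × 1/16 = 51.5625
χ² = Σ (O − E)² / E
  triangular-seedpod: (797 − 773.4375)² / 773.4375 = 0.7178
  ovoid-seedpod: (28 − 51.5625)² / 51.5625 = 10.7673
χ² = 0.7178 + 10.7673 = 11.4851 ≈ 11.485

11.485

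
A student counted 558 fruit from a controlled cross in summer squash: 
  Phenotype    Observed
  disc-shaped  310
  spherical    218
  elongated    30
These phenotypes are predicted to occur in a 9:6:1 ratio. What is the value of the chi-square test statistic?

Total ratio parts = 16. Expected numbers out of 558:
  disc-shaped: 558 × 9/16 = 313.875
  spherical: 558 × 6/16 = 209.25
  elongated: 558 × 1/16 = 34.875
χ² = Σ (O − E)² / E
  disc-shaped: (310 − 313.875)² / 313.875 = 0.0478
  spherical: (218 − 209.25)² / 209.25 = 0.3659
  elongated: (30 − 34.875)² / 34.875 = 0.6815
χ² = 0.0478 + 0.3659 + 0.6815 = 1.0952 ≈ 1.095

1.095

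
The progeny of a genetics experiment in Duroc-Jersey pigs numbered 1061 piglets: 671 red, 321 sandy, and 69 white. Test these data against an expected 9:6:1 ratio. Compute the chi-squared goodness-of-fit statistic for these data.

24.184

Total ratio parts = 16. Expected numbers out of 1061:
  red: 1061 × 9/16 = 596.8125
  sandy: 1061 × 6/16 = 397.875
  white: 1061 × 1/16 = 66.3125
χ² = Σ (O − E)² / E
  red: (671 − 596.8125)² / 596.8125 = 9.2220
  sandy: (321 − 397.875)² / 397.875 = 14.8533
  white: (69 − 66.3125)² / 66.3125 = 0.1089
χ² = 9.2220 + 14.8533 + 0.1089 = 24.1842 ≈ 24.184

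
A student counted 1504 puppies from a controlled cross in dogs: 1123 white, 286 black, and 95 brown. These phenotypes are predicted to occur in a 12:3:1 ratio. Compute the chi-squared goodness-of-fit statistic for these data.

0.090

Total ratio parts = 16. Expected numbers out of 1504:
  white: 1504 × 12/16 = 1128
  black: 1504 × 3/16 = 282
  brown: 1504 × 1/16 = 94
χ² = Σ (O − E)² / E
  white: (1123 − 1128)² / 1128 = 0.0222
  black: (286 − 282)² / 282 = 0.0567
  brown: (95 − 94)² / 94 = 0.0106
χ² = 0.0222 + 0.0567 + 0.0106 = 0.0895 ≈ 0.090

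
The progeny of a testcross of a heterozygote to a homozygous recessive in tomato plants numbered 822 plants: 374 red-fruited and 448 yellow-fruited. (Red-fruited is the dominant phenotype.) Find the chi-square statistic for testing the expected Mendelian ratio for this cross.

A testcross of a heterozygote (Aa × aa) gives a 1:1 phenotypic ratio.
Under the 1:1 hypothesis (Σ ratio = 2, N = 822):
  red-fruited: 822 × 1/2 = 411
  yellow-fruited: 822 × 1/2 = 411
χ² = Σ (O − E)² / E
  red-fruited: (374 − 411)² / 411 = 3.3309
  yellow-fruited: (448 − 411)² / 411 = 3.3309
χ² = 3.3309 + 3.3309 = 6.6618 ≈ 6.662

6.662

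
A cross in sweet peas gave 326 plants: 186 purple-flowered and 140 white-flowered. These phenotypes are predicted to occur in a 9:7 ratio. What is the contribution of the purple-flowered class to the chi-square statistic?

Total ratio parts = 16. Expected numbers out of 326:
  purple-flowered: 326 × 9/16 = 183.375
  white-flowered: 326 × 7/16 = 142.625
Contribution of purple-flowered: (186 − 183.375)² / 183.375 = 0.0376

0.038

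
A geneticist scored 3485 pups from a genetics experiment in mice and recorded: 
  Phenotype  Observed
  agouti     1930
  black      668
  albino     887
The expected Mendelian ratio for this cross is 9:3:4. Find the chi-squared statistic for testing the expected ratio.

1.078

The 9:3:4 ratio has 16 parts, so with N = 3485 the expected counts are:
  agouti: 3485 × 9/16 = 1960.3125
  black: 3485 × 3/16 = 653.4375
  albino: 3485 × 4/16 = 871.25
χ² = Σ (O − E)² / E
  agouti: (1930 − 1960.3125)² / 1960.3125 = 0.4687
  black: (668 − 653.4375)² / 653.4375 = 0.3245
  albino: (887 − 871.25)² / 871.25 = 0.2847
χ² = 0.4687 + 0.3245 + 0.2847 = 1.0779 ≈ 1.078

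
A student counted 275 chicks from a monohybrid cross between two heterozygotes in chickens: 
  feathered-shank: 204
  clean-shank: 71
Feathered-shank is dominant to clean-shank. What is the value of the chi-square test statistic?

0.098

For a monohybrid cross between heterozygotes with complete dominance, the expected phenotypic ratio is 3:1.
Under the 3:1 hypothesis (Σ ratio = 4, N = 275):
  feathered-shank: 275 × 3/4 = 206.25
  clean-shank: 275 × 1/4 = 68.75
χ² = Σ (O − E)² / E
  feathered-shank: (204 − 206.25)² / 206.25 = 0.0245
  clean-shank: (71 − 68.75)² / 68.75 = 0.0736
χ² = 0.0245 + 0.0736 = 0.0981 ≈ 0.098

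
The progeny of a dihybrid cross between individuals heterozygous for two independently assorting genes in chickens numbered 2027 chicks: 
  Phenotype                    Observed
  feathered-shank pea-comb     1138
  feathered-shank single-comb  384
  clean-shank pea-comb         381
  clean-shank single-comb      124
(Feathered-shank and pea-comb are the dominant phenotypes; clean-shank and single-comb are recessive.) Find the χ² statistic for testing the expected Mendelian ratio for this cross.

A dihybrid F₂ with independent assortment and complete dominance at both loci gives a 9:3:3:1 phenotypic ratio.
Under the 9:3:3:1 hypothesis (Σ ratio = 16, N = 2027):
  feathered-shank pea-comb: 2027 × 9/16 = 1140.1875
  feathered-shank single-comb: 2027 × 3/16 = 380.0625
  clean-shank pea-comb: 2027 × 3/16 = 380.0625
  clean-shank single-comb: 2027 × 1/16 = 126.6875
χ² = Σ (O − E)² / E
  feathered-shank pea-comb: (1138 − 1140.1875)² / 1140.1875 = 0.0042
  feathered-shank single-comb: (384 − 380.0625)² / 380.0625 = 0.0408
  clean-shank pea-comb: (381 − 380.0625)² / 380.0625 = 0.0023
  clean-shank single-comb: (124 − 126.6875)² / 126.6875 = 0.0570
χ² = 0.0042 + 0.0408 + 0.0023 + 0.0570 = 0.1043 ≈ 0.104

0.104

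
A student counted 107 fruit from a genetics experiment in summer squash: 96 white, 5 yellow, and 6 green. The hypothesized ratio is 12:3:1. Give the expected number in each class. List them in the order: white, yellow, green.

Under the 12:3:1 hypothesis (Σ ratio = 16, N = 107):
  white: 107 × 12/16 = 80.25
  yellow: 107 × 3/16 = 20.0625
  green: 107 × 1/16 = 6.6875

80.25, 20.0625, 6.6875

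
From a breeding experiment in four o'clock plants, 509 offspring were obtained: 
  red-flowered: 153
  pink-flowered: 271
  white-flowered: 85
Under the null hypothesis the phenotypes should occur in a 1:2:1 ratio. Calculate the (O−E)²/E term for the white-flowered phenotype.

14.028

The 1:2:1 ratio has 4 parts, so with N = 509 the expected counts are:
  red-flowered: 509 × 1/4 = 127.25
  pink-flowered: 509 × 2/4 = 254.5
  white-flowered: 509 × 1/4 = 127.25
Contribution of white-flowered: (85 − 127.25)² / 127.25 = 14.0280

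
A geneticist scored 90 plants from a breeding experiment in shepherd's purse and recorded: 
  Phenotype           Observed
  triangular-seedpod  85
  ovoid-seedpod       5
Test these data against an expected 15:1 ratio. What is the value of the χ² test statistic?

0.074

Expected counts for N = 90 under a 15:1 ratio (total parts = 16):
  triangular-seedpod: 90 × 15/16 = 84.375
  ovoid-seedpod: 90 × 1/16 = 5.625
χ² = Σ (O − E)² / E
  triangular-seedpod: (85 − 84.375)² / 84.375 = 0.0046
  ovoid-seedpod: (5 − 5.625)² / 5.625 = 0.0694
χ² = 0.0046 + 0.0694 = 0.074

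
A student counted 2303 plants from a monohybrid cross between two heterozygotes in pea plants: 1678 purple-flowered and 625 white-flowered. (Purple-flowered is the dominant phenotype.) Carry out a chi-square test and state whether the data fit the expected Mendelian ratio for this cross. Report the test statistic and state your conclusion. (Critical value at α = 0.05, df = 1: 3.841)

For a monohybrid cross between heterozygotes with complete dominance, the expected phenotypic ratio is 3:1.
The 3:1 ratio has 4 parts, so with N = 2303 the expected counts are:
  purple-flowered: 2303 × 3/4 = 1727.25
  white-flowered: 2303 × 1/4 = 575.75
χ² = Σ (O − E)² / E
  purple-flowered: (1678 − 1727.25)² / 1727.25 = 1.4043
  white-flowered: (625 − 575.75)² / 575.75 = 4.2129
χ² = 1.4043 + 4.2129 = 5.6172 ≈ 5.617
Degrees of freedom = 2 − 1 = 1; critical value at α = 0.05 is 3.841.
Since 5.617 > 3.841, we reject the null hypothesis — the data do not fit the 3:1 ratio.

5.617; not consistent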